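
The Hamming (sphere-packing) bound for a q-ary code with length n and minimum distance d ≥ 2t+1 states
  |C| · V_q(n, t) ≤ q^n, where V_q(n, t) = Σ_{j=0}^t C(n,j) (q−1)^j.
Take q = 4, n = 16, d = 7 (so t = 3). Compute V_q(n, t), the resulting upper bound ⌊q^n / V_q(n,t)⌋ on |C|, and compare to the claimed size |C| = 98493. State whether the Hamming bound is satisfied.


V_q(n, t) = 16249, q^n = 4294967296, Hamming bound = 264321, |C| = 98493 ≤ bound (satisfied).

Step 1: Compute V_q(n, t) = Σ_{j=0}^3 C(n, j) (q−1)^j.
  j = 0: C(16,0)·(3)^0 = 1·1 = 1.
  j = 1: C(16,1)·(3)^1 = 16·3 = 48.
  j = 2: C(16,2)·(3)^2 = 120·9 = 1080.
  j = 3: C(16,3)·(3)^3 = 560·27 = 15120.
  V_q(n, t) = 1 + 48 + 1080 + 15120 = 16249.
Step 2: q^n = 4^16 = 4294967296.
Step 3: Hamming bound ⌊q^n / V_q(n,t)⌋ = ⌊4294967296/16249⌋ = 264321.
Step 4: Compare |C| = 98493 to 264321: satisfied.
The claimed |C| lies below the Hamming bound.


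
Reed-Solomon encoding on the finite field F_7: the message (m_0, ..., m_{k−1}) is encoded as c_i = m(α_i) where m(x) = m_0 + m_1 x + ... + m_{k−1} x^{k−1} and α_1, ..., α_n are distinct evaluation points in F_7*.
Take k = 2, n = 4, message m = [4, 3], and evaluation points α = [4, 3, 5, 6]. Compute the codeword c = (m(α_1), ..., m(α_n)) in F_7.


c = [2, 6, 5, 1]

Message polynomial: m(x) = 4 + 3·x (mod 7).
For each evaluation point α_i, compute m(α_i) mod 7:
  α_1 = 4: Horner steps 3 → 2, so m(4) = 2.
  α_2 = 3: Horner steps 3 → 6, so m(3) = 6.
  α_3 = 5: Horner steps 3 → 5, so m(5) = 5.
  α_4 = 6: Horner steps 3 → 1, so m(6) = 1.
Codeword c = [2, 6, 5, 1] ∈ F_7^4.


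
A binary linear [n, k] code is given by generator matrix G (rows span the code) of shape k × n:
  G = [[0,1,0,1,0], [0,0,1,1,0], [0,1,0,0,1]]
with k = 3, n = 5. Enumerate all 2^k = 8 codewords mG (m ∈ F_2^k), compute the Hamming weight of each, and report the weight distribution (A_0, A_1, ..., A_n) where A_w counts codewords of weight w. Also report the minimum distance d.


Weight distribution: A_0 = 1, A_2 = 6, A_4 = 1. Minimum distance d = 2.

Enumerate all 2^3 = 8 messages m ∈ F_2^3.
For each, compute codeword c = mG in F_2^5, then tally its weight.
  m = 000 → c = 00000, weight = 0.
  m = 100 → c = 01010, weight = 2.
  m = 010 → c = 00110, weight = 2.
  m = 110 → c = 01100, weight = 2.
  m = 001 → c = 01001, weight = 2.
  m = 101 → c = 00011, weight = 2.
  m = 011 → c = 01111, weight = 4.
  m = 111 → c = 00101, weight = 2.
Tally weights:
  weight 0: 1 codewords.
  weight 2: 6 codewords.
  weight 4: 1 codewords.
Minimum distance d = smallest w > 0 with A_w > 0 = 2.
Sanity: Σ A_w = 8 = 2^3 = 8 ✓.


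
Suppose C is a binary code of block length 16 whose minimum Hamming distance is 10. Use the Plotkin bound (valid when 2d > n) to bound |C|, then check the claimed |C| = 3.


Plotkin bound M ≤ 4; given |C| = 3 ≤ bound (satisfied).

Check applicability: 2d = 20, n = 16.
2d − n = 4 > 0, so Plotkin applies.
Compute d/(2d−n) = 10/4 ≈ 2.5000.
⌊d/(2d−n)⌋ = 2.
Plotkin bound: M ≤ 2·2 = 4.
Given |C| = 3, check: satisfied.
This |C| is below the Plotkin bound.


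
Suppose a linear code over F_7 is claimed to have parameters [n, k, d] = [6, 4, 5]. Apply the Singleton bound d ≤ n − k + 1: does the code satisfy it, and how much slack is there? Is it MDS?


Singleton RHS = n − k + 1 = 3, slack = -2, bound violated (no such code; not MDS).

Singleton bound: d ≤ n − k + 1.
Here n = 6, k = 4, so n − k + 1 = 3.
Given d = 5, check d ≤ 3: NO.
Slack = (n − k + 1) − d = -2.
The slack is negative: d = 5 exceeds n − k + 1 = 3 by 2, so the Singleton bound is violated and no linear [6, 4, 5]_7 code can exist. In particular it is not MDS (MDS requires d = n − k + 1 exactly).
Description: the claimed parameters are [6, 4, 5]_7; such a code would be impossible (violates the Singleton bound).


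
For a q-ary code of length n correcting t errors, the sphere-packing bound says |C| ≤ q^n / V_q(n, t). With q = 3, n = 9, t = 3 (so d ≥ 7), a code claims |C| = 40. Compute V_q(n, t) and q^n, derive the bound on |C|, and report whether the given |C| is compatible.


V_q(n, t) = 835, q^n = 19683, Hamming bound = 23, |C| = 40 > bound (violated).

Step 1: Compute V_q(n, t) = Σ_{j=0}^3 C(n, j) (q−1)^j.
  j = 0: C(9,0)·(2)^0 = 1·1 = 1.
  j = 1: C(9,1)·(2)^1 = 9·2 = 18.
  j = 2: C(9,2)·(2)^2 = 36·4 = 144.
  j = 3: C(9,3)·(2)^3 = 84·8 = 672.
  V_q(n, t) = 1 + 18 + 144 + 672 = 835.
Step 2: q^n = 3^9 = 19683.
Step 3: Hamming bound ⌊q^n / V_q(n,t)⌋ = ⌊19683/835⌋ = 23.
Step 4: Compare |C| = 40 to 23: violated.
The claimed |C| lies above the Hamming bound, so no 3-ary code of length 9 with d ≥ 7 can have 40 codewords.


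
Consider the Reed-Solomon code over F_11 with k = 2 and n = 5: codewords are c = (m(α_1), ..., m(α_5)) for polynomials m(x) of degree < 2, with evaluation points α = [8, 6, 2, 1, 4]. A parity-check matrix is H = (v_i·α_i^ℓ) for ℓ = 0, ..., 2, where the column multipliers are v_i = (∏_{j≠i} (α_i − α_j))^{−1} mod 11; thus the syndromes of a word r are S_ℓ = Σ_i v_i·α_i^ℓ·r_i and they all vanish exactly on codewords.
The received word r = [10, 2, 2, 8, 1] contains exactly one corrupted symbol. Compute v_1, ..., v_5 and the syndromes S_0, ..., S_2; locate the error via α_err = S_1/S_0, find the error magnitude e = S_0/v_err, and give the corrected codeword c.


S = (3, 7, 9), error at position 2, error magnitude e = 2, c = [10, 0, 2, 8, 1].

Step 1: column multipliers v_i = (∏_{j≠i}(α_i − α_j))^{−1} mod 11.
  i = 1 (α = 8): (8−6)(8−2)(8−1)(8−4) = 2·6·7·4 = 336 ≡ 6, so v_1 = 6^{−1} = 2 (mod 11).
  i = 2 (α = 6): (6−8)(6−2)(6−1)(6−4) = (−2)·4·5·2 = −80 ≡ 8, so v_2 = 8^{−1} = 7 (mod 11).
  i = 3 (α = 2): (2−8)(2−6)(2−1)(2−4) = (−6)·(−4)·1·(−2) = −48 ≡ 7, so v_3 = 7^{−1} = 8 (mod 11).
  i = 4 (α = 1): (1−8)(1−6)(1−2)(1−4) = (−7)·(−5)·(−1)·(−3) = 105 ≡ 6, so v_4 = 6^{−1} = 2 (mod 11).
  i = 5 (α = 4): (4−8)(4−6)(4−2)(4−1) = (−4)·(−2)·2·3 = 48 ≡ 4, so v_5 = 4^{−1} = 3 (mod 11).
  v = [2, 7, 8, 2, 3].
Step 2: syndromes of r = [10, 2, 2, 8, 1] (all sums mod 11).
  S_0 = Σ v_i r_i = 2·10 + 7·2 + 8·2 + 2·8 + 3·1 = 69 ≡ 3.
  S_1 = Σ v_i α_i r_i = 2·8·10 + 7·6·2 + 8·2·2 + 2·1·8 + 3·4·1 = 304 ≡ 7.
  α_i^2 mod 11 = [9, 3, 4, 1, 5].
  S_2 = Σ v_i α_i^2 r_i = 2·9·10 + 7·3·2 + 8·4·2 + 2·1·8 + 3·5·1 = 317 ≡ 9.
  S = (3, 7, 9) ≠ 0, so r is not a codeword (an error is present).
Step 3: locate the error. For a single error e at position i, S_ℓ = v_i·e·α_i^ℓ, so α_err = S_1/S_0.
  S_0^{−1} = 3^{−1} = 4 (mod 11), so α_err = 7·4 = 28 ≡ 6 = α_2. Error position i = 2.
  Consistency check: S_2/S_1 = 9·8 = 72 ≡ 6 = α_err ✓ (single-error assumption holds).
Step 4: error magnitude e = S_0/v_2 = S_0·∏_{j≠2}(α_2 − α_j) = 3·8 = 24 ≡ 2 (mod 11).
Step 5: correct position 2: c_2 = r_2 − e = 2 − 2 ≡ 0 (mod 11). Hence c = [10, 0, 2, 8, 1].
  Check: interpolating c through the α_i gives m(x) = 3 + 5·x (degree < 2) with m(α_i) = c_i for every i, so c is indeed a codeword.


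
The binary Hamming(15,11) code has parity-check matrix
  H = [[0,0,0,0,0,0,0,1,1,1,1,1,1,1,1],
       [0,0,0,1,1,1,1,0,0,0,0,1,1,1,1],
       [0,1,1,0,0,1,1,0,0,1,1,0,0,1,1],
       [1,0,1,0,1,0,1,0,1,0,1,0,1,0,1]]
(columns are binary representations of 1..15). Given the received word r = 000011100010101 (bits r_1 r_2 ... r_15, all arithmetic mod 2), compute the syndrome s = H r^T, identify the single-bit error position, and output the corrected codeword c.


s = (1, 1, 0, 1)^T, error position = 13, corrected codeword c = 000011100010001

Compute s = H r^T mod 2 one row at a time:
  s_1 = 0 + 0 + 0 + 1 + 0 + 1 + 0 + 1 = 3 ≡ 1 (mod 2).
  s_2 = 0 + 1 + 1 + 1 + 0 + 1 + 0 + 1 = 5 ≡ 1 (mod 2).
  s_3 = 0 + 0 + 1 + 1 + 0 + 1 + 0 + 1 = 4 ≡ 0 (mod 2).
  s_4 = 0 + 0 + 1 + 1 + 0 + 1 + 1 + 1 = 5 ≡ 1 (mod 2).
s = (1, 1, 0, 1)^T — this equals column 13 of H (binary 1101), so error is at position 13.
Correct: flip bit 13 of r = 000011100010101 to get c = 000011100010001.


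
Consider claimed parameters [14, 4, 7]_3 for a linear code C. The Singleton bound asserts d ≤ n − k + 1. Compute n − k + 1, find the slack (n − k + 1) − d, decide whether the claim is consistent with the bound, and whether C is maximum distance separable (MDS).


Singleton RHS = n − k + 1 = 11, slack = 4, bound satisfied, not MDS.

Singleton bound: d ≤ n − k + 1.
Here n = 14, k = 4, so n − k + 1 = 11.
Given d = 7, check d ≤ 11: YES.
Slack = (n − k + 1) − d = 4.
The code is NOT MDS (slack = 4 > 0).
Description: the claimed parameters are [14, 4, 7]_3; such a code would be non-MDS.


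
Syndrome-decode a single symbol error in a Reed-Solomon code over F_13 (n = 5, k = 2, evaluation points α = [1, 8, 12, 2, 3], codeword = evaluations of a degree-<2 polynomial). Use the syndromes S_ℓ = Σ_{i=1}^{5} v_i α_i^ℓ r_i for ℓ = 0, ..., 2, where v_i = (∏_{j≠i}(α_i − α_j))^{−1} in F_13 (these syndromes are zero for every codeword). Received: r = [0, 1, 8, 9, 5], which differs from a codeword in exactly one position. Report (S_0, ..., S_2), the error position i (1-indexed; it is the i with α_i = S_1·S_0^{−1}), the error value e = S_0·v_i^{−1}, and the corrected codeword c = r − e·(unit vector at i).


S = (11, 10, 2), error at position 2, error magnitude e = 3, c = [0, 11, 8, 9, 5].

Step 1: column multipliers v_i = (∏_{j≠i}(α_i − α_j))^{−1} mod 13.
  i = 1 (α = 1): (1−8)(1−12)(1−2)(1−3) = (−7)·(−11)·(−1)·(−2) = 154 ≡ 11, so v_1 = 11^{−1} = 6 (mod 13).
  i = 2 (α = 8): (8−1)(8−12)(8−2)(8−3) = 7·(−4)·6·5 = −840 ≡ 5, so v_2 = 5^{−1} = 8 (mod 13).
  i = 3 (α = 12): (12−1)(12−8)(12−2)(12−3) = 11·4·10·9 = 3960 ≡ 8, so v_3 = 8^{−1} = 5 (mod 13).
  i = 4 (α = 2): (2−1)(2−8)(2−12)(2−3) = 1·(−6)·(−10)·(−1) = −60 ≡ 5, so v_4 = 5^{−1} = 8 (mod 13).
  i = 5 (α = 3): (3−1)(3−8)(3−12)(3−2) = 2·(−5)·(−9)·1 = 90 ≡ 12, so v_5 = 12^{−1} = 12 (mod 13).
  v = [6, 8, 5, 8, 12].
Step 2: syndromes of r = [0, 1, 8, 9, 5] (all sums mod 13).
  S_0 = Σ v_i r_i = 6·0 + 8·1 + 5·8 + 8·9 + 12·5 = 180 ≡ 11.
  S_1 = Σ v_i α_i r_i = 6·1·0 + 8·8·1 + 5·12·8 + 8·2·9 + 12·3·5 = 868 ≡ 10.
  α_i^2 mod 13 = [1, 12, 1, 4, 9].
  S_2 = Σ v_i α_i^2 r_i = 6·1·0 + 8·12·1 + 5·1·8 + 8·4·9 + 12·9·5 = 964 ≡ 2.
  S = (11, 10, 2) ≠ 0, so r is not a codeword (an error is present).
Step 3: locate the error. For a single error e at position i, S_ℓ = v_i·e·α_i^ℓ, so α_err = S_1/S_0.
  S_0^{−1} = 11^{−1} = 6 (mod 13), so α_err = 10·6 = 60 ≡ 8 = α_2. Error position i = 2.
  Consistency check: S_2/S_1 = 2·4 = 8 ≡ 8 = α_err ✓ (single-error assumption holds).
Step 4: error magnitude e = S_0/v_2 = S_0·∏_{j≠2}(α_2 − α_j) = 11·5 = 55 ≡ 3 (mod 13).
Step 5: correct position 2: c_2 = r_2 − e = 1 − 3 ≡ 11 (mod 13). Hence c = [0, 11, 8, 9, 5].
  Check: interpolating c through the α_i gives m(x) = 4 + 9·x (degree < 2) with m(α_i) = c_i for every i, so c is indeed a codeword.


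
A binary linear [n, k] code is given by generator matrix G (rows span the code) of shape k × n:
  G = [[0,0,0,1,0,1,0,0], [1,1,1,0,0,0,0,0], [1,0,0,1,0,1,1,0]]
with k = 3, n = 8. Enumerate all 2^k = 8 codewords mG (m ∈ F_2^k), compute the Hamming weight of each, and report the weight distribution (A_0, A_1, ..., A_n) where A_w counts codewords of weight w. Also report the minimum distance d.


Weight distribution: A_0 = 1, A_2 = 2, A_3 = 2, A_4 = 1, A_5 = 2. Minimum distance d = 2.

Enumerate all 2^3 = 8 messages m ∈ F_2^3.
For each, compute codeword c = mG in F_2^8, then tally its weight.
  m = 000 → c = 00000000, weight = 0.
  m = 100 → c = 00010100, weight = 2.
  m = 010 → c = 11100000, weight = 3.
  m = 110 → c = 11110100, weight = 5.
  m = 001 → c = 10010110, weight = 4.
  m = 101 → c = 10000010, weight = 2.
  m = 011 → c = 01110110, weight = 5.
  m = 111 → c = 01100010, weight = 3.
Tally weights:
  weight 0: 1 codewords.
  weight 2: 2 codewords.
  weight 3: 2 codewords.
  weight 4: 1 codewords.
  weight 5: 2 codewords.
Minimum distance d = smallest w > 0 with A_w > 0 = 2.
Sanity: Σ A_w = 8 = 2^3 = 8 ✓.


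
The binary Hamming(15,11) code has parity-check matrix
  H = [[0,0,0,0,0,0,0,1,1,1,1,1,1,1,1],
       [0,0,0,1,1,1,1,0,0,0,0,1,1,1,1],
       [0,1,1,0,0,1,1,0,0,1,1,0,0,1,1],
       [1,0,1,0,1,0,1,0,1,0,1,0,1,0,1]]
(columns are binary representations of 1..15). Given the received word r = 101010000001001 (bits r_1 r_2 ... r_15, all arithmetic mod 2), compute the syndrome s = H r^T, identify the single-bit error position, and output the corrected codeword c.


s = (0, 1, 0, 0)^T, error position = 4, corrected codeword c = 101110000001001

Compute s = H r^T mod 2 one row at a time:
  s_1 = 0 + 0 + 0 + 0 + 1 + 0 + 0 + 1 = 2 ≡ 0 (mod 2).
  s_2 = 0 + 1 + 0 + 0 + 1 + 0 + 0 + 1 = 3 ≡ 1 (mod 2).
  s_3 = 0 + 1 + 0 + 0 + 0 + 0 + 0 + 1 = 2 ≡ 0 (mod 2).
  s_4 = 1 + 1 + 1 + 0 + 0 + 0 + 0 + 1 = 4 ≡ 0 (mod 2).
s = (0, 1, 0, 0)^T — this equals column 4 of H (binary 0100), so error is at position 4.
Correct: flip bit 4 of r = 101010000001001 to get c = 101110000001001.


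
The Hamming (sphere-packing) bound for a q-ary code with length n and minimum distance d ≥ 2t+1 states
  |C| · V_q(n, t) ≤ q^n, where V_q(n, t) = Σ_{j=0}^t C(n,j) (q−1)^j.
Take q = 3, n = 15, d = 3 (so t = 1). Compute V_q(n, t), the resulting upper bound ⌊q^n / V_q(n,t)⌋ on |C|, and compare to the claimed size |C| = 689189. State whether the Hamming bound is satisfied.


V_q(n, t) = 31, q^n = 14348907, Hamming bound = 462867, |C| = 689189 > bound (violated).

Step 1: Compute V_q(n, t) = Σ_{j=0}^1 C(n, j) (q−1)^j.
  j = 0: C(15,0)·(2)^0 = 1·1 = 1.
  j = 1: C(15,1)·(2)^1 = 15·2 = 30.
  V_q(n, t) = 1 + 30 = 31.
Step 2: q^n = 3^15 = 14348907.
Step 3: Hamming bound ⌊q^n / V_q(n,t)⌋ = ⌊14348907/31⌋ = 462867.
Step 4: Compare |C| = 689189 to 462867: violated.
The claimed |C| lies above the Hamming bound, so no 3-ary code of length 15 with d ≥ 3 can have 689189 codewords.


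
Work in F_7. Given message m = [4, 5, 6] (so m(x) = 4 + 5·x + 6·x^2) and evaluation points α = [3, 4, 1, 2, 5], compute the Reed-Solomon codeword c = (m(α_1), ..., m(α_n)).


c = [3, 1, 1, 3, 4]

Message polynomial: m(x) = 4 + 5·x + 6·x^2 (mod 7).
For each evaluation point α_i, compute m(α_i) mod 7:
  α_1 = 3: Horner steps 6 → 2 → 3, so m(3) = 3.
  α_2 = 4: Horner steps 6 → 1 → 1, so m(4) = 1.
  α_3 = 1: Horner steps 6 → 4 → 1, so m(1) = 1.
  α_4 = 2: Horner steps 6 → 3 → 3, so m(2) = 3.
  α_5 = 5: Horner steps 6 → 0 → 4, so m(5) = 4.
Codeword c = [3, 1, 1, 3, 4] ∈ F_7^5.


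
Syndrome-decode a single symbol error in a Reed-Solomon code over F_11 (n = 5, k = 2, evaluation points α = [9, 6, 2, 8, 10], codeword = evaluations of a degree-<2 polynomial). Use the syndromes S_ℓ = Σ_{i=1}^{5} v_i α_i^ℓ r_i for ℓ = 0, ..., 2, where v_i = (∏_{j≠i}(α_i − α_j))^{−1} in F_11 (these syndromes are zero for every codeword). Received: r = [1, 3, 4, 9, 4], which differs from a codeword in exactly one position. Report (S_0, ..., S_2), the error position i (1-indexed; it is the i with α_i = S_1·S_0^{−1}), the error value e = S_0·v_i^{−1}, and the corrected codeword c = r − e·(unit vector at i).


S = (1, 2, 4), error at position 3, error magnitude e = 2, c = [1, 3, 2, 9, 4].

Step 1: column multipliers v_i = (∏_{j≠i}(α_i − α_j))^{−1} mod 11.
  i = 1 (α = 9): (9−6)(9−2)(9−8)(9−10) = 3·7·1·(−1) = −21 ≡ 1, so v_1 = 1^{−1} = 1 (mod 11).
  i = 2 (α = 6): (6−9)(6−2)(6−8)(6−10) = (−3)·4·(−2)·(−4) = −96 ≡ 3, so v_2 = 3^{−1} = 4 (mod 11).
  i = 3 (α = 2): (2−9)(2−6)(2−8)(2−10) = (−7)·(−4)·(−6)·(−8) = 1344 ≡ 2, so v_3 = 2^{−1} = 6 (mod 11).
  i = 4 (α = 8): (8−9)(8−6)(8−2)(8−10) = (−1)·2·6·(−2) = 24 ≡ 2, so v_4 = 2^{−1} = 6 (mod 11).
  i = 5 (α = 10): (10−9)(10−6)(10−2)(10−8) = 1·4·8·2 = 64 ≡ 9, so v_5 = 9^{−1} = 5 (mod 11).
  v = [1, 4, 6, 6, 5].
Step 2: syndromes of r = [1, 3, 4, 9, 4] (all sums mod 11).
  S_0 = Σ v_i r_i = 1·1 + 4·3 + 6·4 + 6·9 + 5·4 = 111 ≡ 1.
  S_1 = Σ v_i α_i r_i = 1·9·1 + 4·6·3 + 6·2·4 + 6·8·9 + 5·10·4 = 761 ≡ 2.
  α_i^2 mod 11 = [4, 3, 4, 9, 1].
  S_2 = Σ v_i α_i^2 r_i = 1·4·1 + 4·3·3 + 6·4·4 + 6·9·9 + 5·1·4 = 642 ≡ 4.
  S = (1, 2, 4) ≠ 0, so r is not a codeword (an error is present).
Step 3: locate the error. For a single error e at position i, S_ℓ = v_i·e·α_i^ℓ, so α_err = S_1/S_0.
  S_0^{−1} = 1^{−1} = 1 (mod 11), so α_err = 2·1 = 2 ≡ 2 = α_3. Error position i = 3.
  Consistency check: S_2/S_1 = 4·6 = 24 ≡ 2 = α_err ✓ (single-error assumption holds).
Step 4: error magnitude e = S_0/v_3 = S_0·∏_{j≠3}(α_3 − α_j) = 1·2 = 2 ≡ 2 (mod 11).
Step 5: correct position 3: c_3 = r_3 − e = 4 − 2 ≡ 2 (mod 11). Hence c = [1, 3, 2, 9, 4].
  Check: interpolating c through the α_i gives m(x) = 7 + 3·x (degree < 2) with m(α_i) = c_i for every i, so c is indeed a codeword.


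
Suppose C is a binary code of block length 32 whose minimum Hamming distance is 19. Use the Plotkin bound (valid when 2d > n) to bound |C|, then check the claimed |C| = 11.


Plotkin bound M ≤ 6; given |C| = 11 > bound (violated).

Check applicability: 2d = 38, n = 32.
2d − n = 6 > 0, so Plotkin applies.
Compute d/(2d−n) = 19/6 ≈ 3.1667.
⌊d/(2d−n)⌋ = 3.
Plotkin bound: M ≤ 2·3 = 6.
Given |C| = 11, check: VIOLATED.
This |C| is above the Plotkin bound, so no binary code with n = 32, d = 19 and 11 codewords exists.


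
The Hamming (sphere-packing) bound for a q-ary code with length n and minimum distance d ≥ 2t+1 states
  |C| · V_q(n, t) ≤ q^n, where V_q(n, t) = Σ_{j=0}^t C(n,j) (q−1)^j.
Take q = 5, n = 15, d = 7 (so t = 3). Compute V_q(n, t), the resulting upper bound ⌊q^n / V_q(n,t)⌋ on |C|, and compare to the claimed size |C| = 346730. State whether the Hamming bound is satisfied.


V_q(n, t) = 30861, q^n = 30517578125, Hamming bound = 988871, |C| = 346730 ≤ bound (satisfied).

Step 1: Compute V_q(n, t) = Σ_{j=0}^3 C(n, j) (q−1)^j.
  j = 0: C(15,0)·(4)^0 = 1·1 = 1.
  j = 1: C(15,1)·(4)^1 = 15·4 = 60.
  j = 2: C(15,2)·(4)^2 = 105·16 = 1680.
  j = 3: C(15,3)·(4)^3 = 455·64 = 29120.
  V_q(n, t) = 1 + 60 + 1680 + 29120 = 30861.
Step 2: q^n = 5^15 = 30517578125.
Step 3: Hamming bound ⌊q^n / V_q(n,t)⌋ = ⌊30517578125/30861⌋ = 988871.
Step 4: Compare |C| = 346730 to 988871: satisfied.
The claimed |C| lies below the Hamming bound.


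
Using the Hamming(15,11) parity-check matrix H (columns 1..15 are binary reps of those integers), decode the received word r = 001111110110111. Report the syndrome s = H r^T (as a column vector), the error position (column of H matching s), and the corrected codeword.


s = (0, 1, 1, 0)^T, error position = 6, corrected codeword c = 001110110110111

Compute s = H r^T mod 2 one row at a time:
  s_1 = 1 + 0 + 1 + 1 + 0 + 1 + 1 + 1 = 6 ≡ 0 (mod 2).
  s_2 = 1 + 1 + 1 + 1 + 0 + 1 + 1 + 1 = 7 ≡ 1 (mod 2).
  s_3 = 0 + 1 + 1 + 1 + 1 + 1 + 1 + 1 = 7 ≡ 1 (mod 2).
  s_4 = 0 + 1 + 1 + 1 + 0 + 1 + 1 + 1 = 6 ≡ 0 (mod 2).
s = (0, 1, 1, 0)^T — this equals column 6 of H (binary 0110), so error is at position 6.
Correct: flip bit 6 of r = 001111110110111 to get c = 001110110110111.


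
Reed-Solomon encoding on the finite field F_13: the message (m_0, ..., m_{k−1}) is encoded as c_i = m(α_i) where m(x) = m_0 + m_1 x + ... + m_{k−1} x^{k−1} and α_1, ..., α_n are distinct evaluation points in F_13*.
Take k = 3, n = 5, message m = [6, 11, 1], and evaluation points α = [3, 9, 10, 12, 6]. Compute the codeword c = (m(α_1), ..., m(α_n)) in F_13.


c = [9, 4, 8, 9, 4]

Message polynomial: m(x) = 6 + 11·x + 1·x^2 (mod 13).
For each evaluation point α_i, compute m(α_i) mod 13:
  α_1 = 3: Horner steps 1 → 1 → 9, so m(3) = 9.
  α_2 = 9: Horner steps 1 → 7 → 4, so m(9) = 4.
  α_3 = 10: Horner steps 1 → 8 → 8, so m(10) = 8.
  α_4 = 12: Horner steps 1 → 10 → 9, so m(12) = 9.
  α_5 = 6: Horner steps 1 → 4 → 4, so m(6) = 4.
Codeword c = [9, 4, 8, 9, 4] ∈ F_13^5.


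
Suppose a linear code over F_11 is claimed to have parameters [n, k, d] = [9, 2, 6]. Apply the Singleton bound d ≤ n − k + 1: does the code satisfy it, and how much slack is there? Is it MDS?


Singleton RHS = n − k + 1 = 8, slack = 2, bound satisfied, not MDS.

Singleton bound: d ≤ n − k + 1.
Here n = 9, k = 2, so n − k + 1 = 8.
Given d = 6, check d ≤ 8: YES.
Slack = (n − k + 1) − d = 2.
The code is NOT MDS (slack = 2 > 0).
Description: the claimed parameters are [9, 2, 6]_11; such a code would be non-MDS.


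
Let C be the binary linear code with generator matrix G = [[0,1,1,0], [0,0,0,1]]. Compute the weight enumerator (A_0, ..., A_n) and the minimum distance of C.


Weight distribution: A_0 = 1, A_1 = 1, A_2 = 1, A_3 = 1. Minimum distance d = 1.

Enumerate all 2^2 = 4 messages m ∈ F_2^2.
For each, compute codeword c = mG in F_2^4, then tally its weight.
  m = 00 → c = 0000, weight = 0.
  m = 10 → c = 0110, weight = 2.
  m = 01 → c = 0001, weight = 1.
  m = 11 → c = 0111, weight = 3.
Tally weights:
  weight 0: 1 codewords.
  weight 1: 1 codewords.
  weight 2: 1 codewords.
  weight 3: 1 codewords.
Minimum distance d = smallest w > 0 with A_w > 0 = 1.
Sanity: Σ A_w = 4 = 2^2 = 4 ✓.


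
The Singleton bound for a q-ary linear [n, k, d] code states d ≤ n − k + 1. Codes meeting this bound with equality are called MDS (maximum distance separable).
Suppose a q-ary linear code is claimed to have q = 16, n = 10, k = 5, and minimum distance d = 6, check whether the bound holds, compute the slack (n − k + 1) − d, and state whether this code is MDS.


Singleton RHS = n − k + 1 = 6, slack = 0, bound satisfied, MDS.

Singleton bound: d ≤ n − k + 1.
Here n = 10, k = 5, so n − k + 1 = 6.
Given d = 6, check d ≤ 6: YES.
Slack = (n − k + 1) − d = 0.
The code is MDS (slack = 0).
Description: the claimed parameters are [10, 5, 6]_16; such a code would be MDS (meets Singleton bound).


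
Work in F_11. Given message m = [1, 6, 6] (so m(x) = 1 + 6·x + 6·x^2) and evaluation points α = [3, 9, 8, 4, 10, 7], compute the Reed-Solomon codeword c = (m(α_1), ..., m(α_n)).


c = [7, 2, 4, 0, 1, 7]

Message polynomial: m(x) = 1 + 6·x + 6·x^2 (mod 11).
For each evaluation point α_i, compute m(α_i) mod 11:
  α_1 = 3: Horner steps 6 → 2 → 7, so m(3) = 7.
  α_2 = 9: Horner steps 6 → 5 → 2, so m(9) = 2.
  α_3 = 8: Horner steps 6 → 10 → 4, so m(8) = 4.
  α_4 = 4: Horner steps 6 → 8 → 0, so m(4) = 0.
  α_5 = 10: Horner steps 6 → 0 → 1, so m(10) = 1.
  α_6 = 7: Horner steps 6 → 4 → 7, so m(7) = 7.
Codeword c = [7, 2, 4, 0, 1, 7] ∈ F_11^6.


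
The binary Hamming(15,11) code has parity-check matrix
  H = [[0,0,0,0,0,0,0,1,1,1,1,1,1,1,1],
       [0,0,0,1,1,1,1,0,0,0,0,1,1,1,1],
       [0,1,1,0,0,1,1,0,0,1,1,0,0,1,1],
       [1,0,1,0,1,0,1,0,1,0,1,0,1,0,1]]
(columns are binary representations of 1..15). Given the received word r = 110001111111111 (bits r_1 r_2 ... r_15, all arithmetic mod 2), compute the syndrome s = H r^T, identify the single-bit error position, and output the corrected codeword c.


s = (0, 0, 1, 0)^T, error position = 2, corrected codeword c = 100001111111111

Compute s = H r^T mod 2 one row at a time:
  s_1 = 1 + 1 + 1 + 1 + 1 + 1 + 1 + 1 = 8 ≡ 0 (mod 2).
  s_2 = 0 + 0 + 1 + 1 + 1 + 1 + 1 + 1 = 6 ≡ 0 (mod 2).
  s_3 = 1 + 0 + 1 + 1 + 1 + 1 + 1 + 1 = 7 ≡ 1 (mod 2).
  s_4 = 1 + 0 + 0 + 1 + 1 + 1 + 1 + 1 = 6 ≡ 0 (mod 2).
s = (0, 0, 1, 0)^T — this equals column 2 of H (binary 0010), so error is at position 2.
Correct: flip bit 2 of r = 110001111111111 to get c = 100001111111111.


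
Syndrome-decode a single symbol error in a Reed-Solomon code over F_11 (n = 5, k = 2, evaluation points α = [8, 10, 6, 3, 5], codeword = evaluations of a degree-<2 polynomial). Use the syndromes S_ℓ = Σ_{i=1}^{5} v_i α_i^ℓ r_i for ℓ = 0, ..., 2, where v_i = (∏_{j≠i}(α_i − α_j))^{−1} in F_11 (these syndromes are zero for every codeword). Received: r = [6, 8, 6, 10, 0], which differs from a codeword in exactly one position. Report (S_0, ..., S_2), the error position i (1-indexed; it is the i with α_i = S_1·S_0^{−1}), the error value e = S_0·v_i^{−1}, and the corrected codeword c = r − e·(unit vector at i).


S = (9, 6, 4), error at position 1, error magnitude e = 10, c = [7, 8, 6, 10, 0].

Step 1: column multipliers v_i = (∏_{j≠i}(α_i − α_j))^{−1} mod 11.
  i = 1 (α = 8): (8−10)(8−6)(8−3)(8−5) = (−2)·2·5·3 = −60 ≡ 6, so v_1 = 6^{−1} = 2 (mod 11).
  i = 2 (α = 10): (10−8)(10−6)(10−3)(10−5) = 2·4·7·5 = 280 ≡ 5, so v_2 = 5^{−1} = 9 (mod 11).
  i = 3 (α = 6): (6−8)(6−10)(6−3)(6−5) = (−2)·(−4)·3·1 = 24 ≡ 2, so v_3 = 2^{−1} = 6 (mod 11).
  i = 4 (α = 3): (3−8)(3−10)(3−6)(3−5) = (−5)·(−7)·(−3)·(−2) = 210 ≡ 1, so v_4 = 1^{−1} = 1 (mod 11).
  i = 5 (α = 5): (5−8)(5−10)(5−6)(5−3) = (−3)·(−5)·(−1)·2 = −30 ≡ 3, so v_5 = 3^{−1} = 4 (mod 11).
  v = [2, 9, 6, 1, 4].
Step 2: syndromes of r = [6, 8, 6, 10, 0] (all sums mod 11).
  S_0 = Σ v_i r_i = 2·6 + 9·8 + 6·6 + 1·10 + 4·0 = 130 ≡ 9.
  S_1 = Σ v_i α_i r_i = 2·8·6 + 9·10·8 + 6·6·6 + 1·3·10 + 4·5·0 = 1062 ≡ 6.
  α_i^2 mod 11 = [9, 1, 3, 9, 3].
  S_2 = Σ v_i α_i^2 r_i = 2·9·6 + 9·1·8 + 6·3·6 + 1·9·10 + 4·3·0 = 378 ≡ 4.
  S = (9, 6, 4) ≠ 0, so r is not a codeword (an error is present).
Step 3: locate the error. For a single error e at position i, S_ℓ = v_i·e·α_i^ℓ, so α_err = S_1/S_0.
  S_0^{−1} = 9^{−1} = 5 (mod 11), so α_err = 6·5 = 30 ≡ 8 = α_1. Error position i = 1.
  Consistency check: S_2/S_1 = 4·2 = 8 ≡ 8 = α_err ✓ (single-error assumption holds).
Step 4: error magnitude e = S_0/v_1 = S_0·∏_{j≠1}(α_1 − α_j) = 9·6 = 54 ≡ 10 (mod 11).
Step 5: correct position 1: c_1 = r_1 − e = 6 − 10 ≡ 7 (mod 11). Hence c = [7, 8, 6, 10, 0].
  Check: interpolating c through the α_i gives m(x) = 3 + 6·x (degree < 2) with m(α_i) = c_i for every i, so c is indeed a codeword.


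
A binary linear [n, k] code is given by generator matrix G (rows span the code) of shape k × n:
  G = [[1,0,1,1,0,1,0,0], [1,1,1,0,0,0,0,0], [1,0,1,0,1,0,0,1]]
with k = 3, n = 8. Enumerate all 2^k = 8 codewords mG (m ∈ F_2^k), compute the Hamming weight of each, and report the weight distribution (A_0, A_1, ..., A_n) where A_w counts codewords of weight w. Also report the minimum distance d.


Weight distribution: A_0 = 1, A_3 = 3, A_4 = 3, A_7 = 1. Minimum distance d = 3.

Enumerate all 2^3 = 8 messages m ∈ F_2^3.
For each, compute codeword c = mG in F_2^8, then tally its weight.
  m = 000 → c = 00000000, weight = 0.
  m = 100 → c = 10110100, weight = 4.
  m = 010 → c = 11100000, weight = 3.
  m = 110 → c = 01010100, weight = 3.
  m = 001 → c = 10101001, weight = 4.
  m = 101 → c = 00011101, weight = 4.
  m = 011 → c = 01001001, weight = 3.
  m = 111 → c = 11111101, weight = 7.
Tally weights:
  weight 0: 1 codewords.
  weight 3: 3 codewords.
  weight 4: 3 codewords.
  weight 7: 1 codewords.
Minimum distance d = smallest w > 0 with A_w > 0 = 3.
Sanity: Σ A_w = 8 = 2^3 = 8 ✓.


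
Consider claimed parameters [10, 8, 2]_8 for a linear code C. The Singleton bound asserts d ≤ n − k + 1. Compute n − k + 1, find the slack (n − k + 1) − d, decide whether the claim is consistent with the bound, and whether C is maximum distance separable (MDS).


Singleton RHS = n − k + 1 = 3, slack = 1, bound satisfied, not MDS.

Singleton bound: d ≤ n − k + 1.
Here n = 10, k = 8, so n − k + 1 = 3.
Given d = 2, check d ≤ 3: YES.
Slack = (n − k + 1) − d = 1.
The code is NOT MDS (slack = 1 > 0).
Description: the claimed parameters are [10, 8, 2]_8; such a code would be non-MDS.


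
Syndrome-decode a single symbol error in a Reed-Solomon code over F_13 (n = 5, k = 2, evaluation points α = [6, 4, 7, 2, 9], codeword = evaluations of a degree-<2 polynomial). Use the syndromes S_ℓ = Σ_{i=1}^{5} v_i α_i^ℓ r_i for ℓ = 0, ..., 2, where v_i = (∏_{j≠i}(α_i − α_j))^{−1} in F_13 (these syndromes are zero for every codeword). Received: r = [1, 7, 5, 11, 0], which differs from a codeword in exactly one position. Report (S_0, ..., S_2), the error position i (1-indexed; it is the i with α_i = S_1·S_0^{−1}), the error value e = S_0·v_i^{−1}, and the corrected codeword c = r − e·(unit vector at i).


S = (8, 6, 11), error at position 2, error magnitude e = 1, c = [1, 6, 5, 11, 0].

Step 1: column multipliers v_i = (∏_{j≠i}(α_i − α_j))^{−1} mod 13.
  i = 1 (α = 6): (6−4)(6−7)(6−2)(6−9) = 2·(−1)·4·(−3) = 24 ≡ 11, so v_1 = 11^{−1} = 6 (mod 13).
  i = 2 (α = 4): (4−6)(4−7)(4−2)(4−9) = (−2)·(−3)·2·(−5) = −60 ≡ 5, so v_2 = 5^{−1} = 8 (mod 13).
  i = 3 (α = 7): (7−6)(7−4)(7−2)(7−9) = 1·3·5·(−2) = −30 ≡ 9, so v_3 = 9^{−1} = 3 (mod 13).
  i = 4 (α = 2): (2−6)(2−4)(2−7)(2−9) = (−4)·(−2)·(−5)·(−7) = 280 ≡ 7, so v_4 = 7^{−1} = 2 (mod 13).
  i = 5 (α = 9): (9−6)(9−4)(9−7)(9−2) = 3·5·2·7 = 210 ≡ 2, so v_5 = 2^{−1} = 7 (mod 13).
  v = [6, 8, 3, 2, 7].
Step 2: syndromes of r = [1, 7, 5, 11, 0] (all sums mod 13).
  S_0 = Σ v_i r_i = 6·1 + 8·7 + 3·5 + 2·11 + 7·0 = 99 ≡ 8.
  S_1 = Σ v_i α_i r_i = 6·6·1 + 8·4·7 + 3·7·5 + 2·2·11 + 7·9·0 = 409 ≡ 6.
  α_i^2 mod 13 = [10, 3, 10, 4, 3].
  S_2 = Σ v_i α_i^2 r_i = 6·10·1 + 8·3·7 + 3·10·5 + 2·4·11 + 7·3·0 = 466 ≡ 11.
  S = (8, 6, 11) ≠ 0, so r is not a codeword (an error is present).
Step 3: locate the error. For a single error e at position i, S_ℓ = v_i·e·α_i^ℓ, so α_err = S_1/S_0.
  S_0^{−1} = 8^{−1} = 5 (mod 13), so α_err = 6·5 = 30 ≡ 4 = α_2. Error position i = 2.
  Consistency check: S_2/S_1 = 11·11 = 121 ≡ 4 = α_err ✓ (single-error assumption holds).
Step 4: error magnitude e = S_0/v_2 = S_0·∏_{j≠2}(α_2 − α_j) = 8·5 = 40 ≡ 1 (mod 13).
Step 5: correct position 2: c_2 = r_2 − e = 7 − 1 ≡ 6 (mod 13). Hence c = [1, 6, 5, 11, 0].
  Check: interpolating c through the α_i gives m(x) = 3 + 4·x (degree < 2) with m(α_i) = c_i for every i, so c is indeed a codeword.


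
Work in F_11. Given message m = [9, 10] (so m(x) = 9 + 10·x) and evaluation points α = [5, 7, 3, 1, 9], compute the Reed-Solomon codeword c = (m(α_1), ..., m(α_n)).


c = [4, 2, 6, 8, 0]

Message polynomial: m(x) = 9 + 10·x (mod 11).
For each evaluation point α_i, compute m(α_i) mod 11:
  α_1 = 5: Horner steps 10 → 4, so m(5) = 4.
  α_2 = 7: Horner steps 10 → 2, so m(7) = 2.
  α_3 = 3: Horner steps 10 → 6, so m(3) = 6.
  α_4 = 1: Horner steps 10 → 8, so m(1) = 8.
  α_5 = 9: Horner steps 10 → 0, so m(9) = 0.
Codeword c = [4, 2, 6, 8, 0] ∈ F_11^5.


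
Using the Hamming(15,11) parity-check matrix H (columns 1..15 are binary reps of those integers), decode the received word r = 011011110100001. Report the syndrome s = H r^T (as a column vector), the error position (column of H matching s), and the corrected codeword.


s = (1, 0, 0, 0)^T, error position = 8, corrected codeword c = 011011100100001

Compute s = H r^T mod 2 one row at a time:
  s_1 = 1 + 0 + 1 + 0 + 0 + 0 + 0 + 1 = 3 ≡ 1 (mod 2).
  s_2 = 0 + 1 + 1 + 1 + 0 + 0 + 0 + 1 = 4 ≡ 0 (mod 2).
  s_3 = 1 + 1 + 1 + 1 + 1 + 0 + 0 + 1 = 6 ≡ 0 (mod 2).
  s_4 = 0 + 1 + 1 + 1 + 0 + 0 + 0 + 1 = 4 ≡ 0 (mod 2).
s = (1, 0, 0, 0)^T — this equals column 8 of H (binary 1000), so error is at position 8.
Correct: flip bit 8 of r = 011011110100001 to get c = 011011100100001.


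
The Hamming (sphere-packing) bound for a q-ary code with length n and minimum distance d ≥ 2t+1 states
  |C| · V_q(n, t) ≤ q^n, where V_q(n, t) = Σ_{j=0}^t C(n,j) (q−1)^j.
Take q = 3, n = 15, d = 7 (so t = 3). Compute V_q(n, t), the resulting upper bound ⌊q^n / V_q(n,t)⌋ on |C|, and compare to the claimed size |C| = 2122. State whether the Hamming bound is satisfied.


V_q(n, t) = 4091, q^n = 14348907, Hamming bound = 3507, |C| = 2122 ≤ bound (satisfied).

Step 1: Compute V_q(n, t) = Σ_{j=0}^3 C(n, j) (q−1)^j.
  j = 0: C(15,0)·(2)^0 = 1·1 = 1.
  j = 1: C(15,1)·(2)^1 = 15·2 = 30.
  j = 2: C(15,2)·(2)^2 = 105·4 = 420.
  j = 3: C(15,3)·(2)^3 = 455·8 = 3640.
  V_q(n, t) = 1 + 30 + 420 + 3640 = 4091.
Step 2: q^n = 3^15 = 14348907.
Step 3: Hamming bound ⌊q^n / V_q(n,t)⌋ = ⌊14348907/4091⌋ = 3507.
Step 4: Compare |C| = 2122 to 3507: satisfied.
The claimed |C| lies below the Hamming bound.


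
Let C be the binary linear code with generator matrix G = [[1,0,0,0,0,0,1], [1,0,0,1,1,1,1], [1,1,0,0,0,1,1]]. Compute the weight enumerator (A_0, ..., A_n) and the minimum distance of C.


Weight distribution: A_0 = 1, A_2 = 2, A_3 = 2, A_4 = 1, A_5 = 2. Minimum distance d = 2.

Enumerate all 2^3 = 8 messages m ∈ F_2^3.
For each, compute codeword c = mG in F_2^7, then tally its weight.
  m = 000 → c = 0000000, weight = 0.
  m = 100 → c = 1000001, weight = 2.
  m = 010 → c = 1001111, weight = 5.
  m = 110 → c = 0001110, weight = 3.
  m = 001 → c = 1100011, weight = 4.
  m = 101 → c = 0100010, weight = 2.
  m = 011 → c = 0101100, weight = 3.
  m = 111 → c = 1101101, weight = 5.
Tally weights:
  weight 0: 1 codewords.
  weight 2: 2 codewords.
  weight 3: 2 codewords.
  weight 4: 1 codewords.
  weight 5: 2 codewords.
Minimum distance d = smallest w > 0 with A_w > 0 = 2.
Sanity: Σ A_w = 8 = 2^3 = 8 ✓.


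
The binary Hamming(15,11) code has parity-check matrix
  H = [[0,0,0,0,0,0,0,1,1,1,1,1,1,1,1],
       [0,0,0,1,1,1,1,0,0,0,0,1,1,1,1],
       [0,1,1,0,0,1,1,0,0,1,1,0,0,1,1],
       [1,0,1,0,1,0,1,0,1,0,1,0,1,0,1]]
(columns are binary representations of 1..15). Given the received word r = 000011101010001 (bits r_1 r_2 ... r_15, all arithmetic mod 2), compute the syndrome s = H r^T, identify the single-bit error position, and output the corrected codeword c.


s = (1, 0, 0, 1)^T, error position = 9, corrected codeword c = 000011100010001

Compute s = H r^T mod 2 one row at a time:
  s_1 = 0 + 1 + 0 + 1 + 0 + 0 + 0 + 1 = 3 ≡ 1 (mod 2).
  s_2 = 0 + 1 + 1 + 1 + 0 + 0 + 0 + 1 = 4 ≡ 0 (mod 2).
  s_3 = 0 + 0 + 1 + 1 + 0 + 1 + 0 + 1 = 4 ≡ 0 (mod 2).
  s_4 = 0 + 0 + 1 + 1 + 1 + 1 + 0 + 1 = 5 ≡ 1 (mod 2).
s = (1, 0, 0, 1)^T — this equals column 9 of H (binary 1001), so error is at position 9.
Correct: flip bit 9 of r = 000011101010001 to get c = 000011100010001.


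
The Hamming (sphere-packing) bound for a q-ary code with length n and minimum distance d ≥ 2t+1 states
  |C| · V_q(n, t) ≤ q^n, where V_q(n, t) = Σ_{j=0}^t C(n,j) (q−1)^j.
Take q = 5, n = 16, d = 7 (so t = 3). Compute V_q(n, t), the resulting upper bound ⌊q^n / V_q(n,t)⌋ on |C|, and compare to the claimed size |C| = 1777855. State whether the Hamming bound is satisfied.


V_q(n, t) = 37825, q^n = 152587890625, Hamming bound = 4034048, |C| = 1777855 ≤ bound (satisfied).

Step 1: Compute V_q(n, t) = Σ_{j=0}^3 C(n, j) (q−1)^j.
  j = 0: C(16,0)·(4)^0 = 1·1 = 1.
  j = 1: C(16,1)·(4)^1 = 16·4 = 64.
  j = 2: C(16,2)·(4)^2 = 120·16 = 1920.
  j = 3: C(16,3)·(4)^3 = 560·64 = 35840.
  V_q(n, t) = 1 + 64 + 1920 + 35840 = 37825.
Step 2: q^n = 5^16 = 152587890625.
Step 3: Hamming bound ⌊q^n / V_q(n,t)⌋ = ⌊152587890625/37825⌋ = 4034048.
Step 4: Compare |C| = 1777855 to 4034048: satisfied.
The claimed |C| lies below the Hamming bound.


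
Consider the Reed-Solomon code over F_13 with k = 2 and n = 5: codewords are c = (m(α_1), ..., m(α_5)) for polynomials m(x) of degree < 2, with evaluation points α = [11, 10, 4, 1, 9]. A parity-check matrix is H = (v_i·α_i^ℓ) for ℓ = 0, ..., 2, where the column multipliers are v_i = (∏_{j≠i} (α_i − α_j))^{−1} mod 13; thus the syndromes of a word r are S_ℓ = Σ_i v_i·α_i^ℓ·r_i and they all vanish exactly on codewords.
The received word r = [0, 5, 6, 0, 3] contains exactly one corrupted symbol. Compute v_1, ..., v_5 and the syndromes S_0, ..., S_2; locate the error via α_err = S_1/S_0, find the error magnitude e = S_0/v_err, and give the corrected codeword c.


S = (11, 4, 5), error at position 1, error magnitude e = 6, c = [7, 5, 6, 0, 3].

Step 1: column multipliers v_i = (∏_{j≠i}(α_i − α_j))^{−1} mod 13.
  i = 1 (α = 11): (11−10)(11−4)(11−1)(11−9) = 1·7·10·2 = 140 ≡ 10, so v_1 = 10^{−1} = 4 (mod 13).
  i = 2 (α = 10): (10−11)(10−4)(10−1)(10−9) = (−1)·6·9·1 = −54 ≡ 11, so v_2 = 11^{−1} = 6 (mod 13).
  i = 3 (α = 4): (4−11)(4−10)(4−1)(4−9) = (−7)·(−6)·3·(−5) = −630 ≡ 7, so v_3 = 7^{−1} = 2 (mod 13).
  i = 4 (α = 1): (1−11)(1−10)(1−4)(1−9) = (−10)·(−9)·(−3)·(−8) = 2160 ≡ 2, so v_4 = 2^{−1} = 7 (mod 13).
  i = 5 (α = 9): (9−11)(9−10)(9−4)(9−1) = (−2)·(−1)·5·8 = 80 ≡ 2, so v_5 = 2^{−1} = 7 (mod 13).
  v = [4, 6, 2, 7, 7].
Step 2: syndromes of r = [0, 5, 6, 0, 3] (all sums mod 13).
  S_0 = Σ v_i r_i = 4·0 + 6·5 + 2·6 + 7·0 + 7·3 = 63 ≡ 11.
  S_1 = Σ v_i α_i r_i = 4·11·0 + 6·10·5 + 2·4·6 + 7·1·0 + 7·9·3 = 537 ≡ 4.
  α_i^2 mod 13 = [4, 9, 3, 1, 3].
  S_2 = Σ v_i α_i^2 r_i = 4·4·0 + 6·9·5 + 2·3·6 + 7·1·0 + 7·3·3 = 369 ≡ 5.
  S = (11, 4, 5) ≠ 0, so r is not a codeword (an error is present).
Step 3: locate the error. For a single error e at position i, S_ℓ = v_i·e·α_i^ℓ, so α_err = S_1/S_0.
  S_0^{−1} = 11^{−1} = 6 (mod 13), so α_err = 4·6 = 24 ≡ 11 = α_1. Error position i = 1.
  Consistency check: S_2/S_1 = 5·10 = 50 ≡ 11 = α_err ✓ (single-error assumption holds).
Step 4: error magnitude e = S_0/v_1 = S_0·∏_{j≠1}(α_1 − α_j) = 11·10 = 110 ≡ 6 (mod 13).
Step 5: correct position 1: c_1 = r_1 − e = 0 − 6 ≡ 7 (mod 13). Hence c = [7, 5, 6, 0, 3].
  Check: interpolating c through the α_i gives m(x) = 11 + 2·x (degree < 2) with m(α_i) = c_i for every i, so c is indeed a codeword.


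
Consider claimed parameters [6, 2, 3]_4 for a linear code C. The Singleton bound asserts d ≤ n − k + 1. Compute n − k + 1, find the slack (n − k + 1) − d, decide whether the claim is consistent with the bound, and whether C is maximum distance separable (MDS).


Singleton RHS = n − k + 1 = 5, slack = 2, bound satisfied, not MDS.

Singleton bound: d ≤ n − k + 1.
Here n = 6, k = 2, so n − k + 1 = 5.
Given d = 3, check d ≤ 5: YES.
Slack = (n − k + 1) − d = 2.
The code is NOT MDS (slack = 2 > 0).
Description: the claimed parameters are [6, 2, 3]_4; such a code would be non-MDS.


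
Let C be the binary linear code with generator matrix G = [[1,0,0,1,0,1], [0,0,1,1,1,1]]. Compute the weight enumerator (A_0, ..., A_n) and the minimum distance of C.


Weight distribution: A_0 = 1, A_3 = 2, A_4 = 1. Minimum distance d = 3.

Enumerate all 2^2 = 4 messages m ∈ F_2^2.
For each, compute codeword c = mG in F_2^6, then tally its weight.
  m = 00 → c = 000000, weight = 0.
  m = 10 → c = 100101, weight = 3.
  m = 01 → c = 001111, weight = 4.
  m = 11 → c = 101010, weight = 3.
Tally weights:
  weight 0: 1 codewords.
  weight 3: 2 codewords.
  weight 4: 1 codewords.
Minimum distance d = smallest w > 0 with A_w > 0 = 3.
Sanity: Σ A_w = 4 = 2^2 = 4 ✓.


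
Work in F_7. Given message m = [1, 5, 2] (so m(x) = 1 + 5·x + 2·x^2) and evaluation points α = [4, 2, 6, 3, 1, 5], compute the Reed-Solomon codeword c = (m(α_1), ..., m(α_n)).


c = [4, 5, 5, 6, 1, 6]

Message polynomial: m(x) = 1 + 5·x + 2·x^2 (mod 7).
For each evaluation point α_i, compute m(α_i) mod 7:
  α_1 = 4: Horner steps 2 → 6 → 4, so m(4) = 4.
  α_2 = 2: Horner steps 2 → 2 → 5, so m(2) = 5.
  α_3 = 6: Horner steps 2 → 3 → 5, so m(6) = 5.
  α_4 = 3: Horner steps 2 → 4 → 6, so m(3) = 6.
  α_5 = 1: Horner steps 2 → 0 → 1, so m(1) = 1.
  α_6 = 5: Horner steps 2 → 1 → 6, so m(5) = 6.
Codeword c = [4, 5, 5, 6, 1, 6] ∈ F_7^6.
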